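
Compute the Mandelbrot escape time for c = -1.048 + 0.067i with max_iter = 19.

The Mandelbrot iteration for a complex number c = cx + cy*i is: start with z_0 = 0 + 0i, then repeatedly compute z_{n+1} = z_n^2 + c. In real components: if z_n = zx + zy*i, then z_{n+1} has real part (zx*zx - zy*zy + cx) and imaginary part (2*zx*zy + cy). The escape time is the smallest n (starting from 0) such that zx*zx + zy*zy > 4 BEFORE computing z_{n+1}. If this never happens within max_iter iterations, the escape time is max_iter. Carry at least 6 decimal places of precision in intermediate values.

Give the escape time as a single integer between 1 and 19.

Answer: 19

Derivation:
z_0 = 0 + 0i, c = -1.0480 + 0.0670i
Iter 1: z = -1.0480 + 0.0670i, |z|^2 = 1.1028
Iter 2: z = 0.0458 + -0.0734i, |z|^2 = 0.0075
Iter 3: z = -1.0513 + 0.0603i, |z|^2 = 1.1089
Iter 4: z = 0.0536 + -0.0597i, |z|^2 = 0.0064
Iter 5: z = -1.0487 + 0.0606i, |z|^2 = 1.1034
Iter 6: z = 0.0481 + -0.0601i, |z|^2 = 0.0059
Iter 7: z = -1.0493 + 0.0612i, |z|^2 = 1.1048
Iter 8: z = 0.0493 + -0.0615i, |z|^2 = 0.0062
Iter 9: z = -1.0494 + 0.0609i, |z|^2 = 1.1049
Iter 10: z = 0.0494 + -0.0609i, |z|^2 = 0.0062
Iter 11: z = -1.0493 + 0.0610i, |z|^2 = 1.1047
Iter 12: z = 0.0492 + -0.0610i, |z|^2 = 0.0061
Iter 13: z = -1.0493 + 0.0610i, |z|^2 = 1.1047
Iter 14: z = 0.0493 + -0.0610i, |z|^2 = 0.0062
Iter 15: z = -1.0493 + 0.0610i, |z|^2 = 1.1047
Iter 16: z = 0.0493 + -0.0610i, |z|^2 = 0.0061
Iter 17: z = -1.0493 + 0.0610i, |z|^2 = 1.1047
Iter 18: z = 0.0493 + -0.0610i, |z|^2 = 0.0061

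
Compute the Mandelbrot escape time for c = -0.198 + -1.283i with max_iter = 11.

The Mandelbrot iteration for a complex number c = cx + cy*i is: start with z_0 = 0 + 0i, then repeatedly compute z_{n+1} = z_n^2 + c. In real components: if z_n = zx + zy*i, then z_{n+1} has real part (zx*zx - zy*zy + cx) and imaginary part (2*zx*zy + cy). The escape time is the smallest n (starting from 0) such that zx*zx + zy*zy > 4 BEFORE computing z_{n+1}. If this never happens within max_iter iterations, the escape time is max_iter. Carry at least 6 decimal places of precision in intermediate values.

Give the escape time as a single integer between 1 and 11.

z_0 = 0 + 0i, c = -0.1980 + -1.2830i
Iter 1: z = -0.1980 + -1.2830i, |z|^2 = 1.6853
Iter 2: z = -1.8049 + -0.7749i, |z|^2 = 3.8581
Iter 3: z = 2.4591 + 1.5143i, |z|^2 = 8.3403
Escaped at iteration 3

Answer: 3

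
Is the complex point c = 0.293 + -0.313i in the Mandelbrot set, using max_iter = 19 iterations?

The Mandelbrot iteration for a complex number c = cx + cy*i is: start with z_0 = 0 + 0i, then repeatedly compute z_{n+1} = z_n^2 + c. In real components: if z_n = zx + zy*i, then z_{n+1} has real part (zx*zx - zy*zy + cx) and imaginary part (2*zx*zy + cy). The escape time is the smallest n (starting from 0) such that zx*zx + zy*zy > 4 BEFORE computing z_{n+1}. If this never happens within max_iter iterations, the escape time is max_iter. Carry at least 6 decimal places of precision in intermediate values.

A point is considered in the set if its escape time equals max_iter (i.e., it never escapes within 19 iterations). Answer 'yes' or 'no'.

Answer: yes

Derivation:
z_0 = 0 + 0i, c = 0.2930 + -0.3130i
Iter 1: z = 0.2930 + -0.3130i, |z|^2 = 0.1838
Iter 2: z = 0.2809 + -0.4964i, |z|^2 = 0.3253
Iter 3: z = 0.1255 + -0.5919i, |z|^2 = 0.3660
Iter 4: z = -0.0416 + -0.4615i, |z|^2 = 0.2147
Iter 5: z = 0.0817 + -0.2746i, |z|^2 = 0.0821
Iter 6: z = 0.2243 + -0.3579i, |z|^2 = 0.1784
Iter 7: z = 0.2152 + -0.4735i, |z|^2 = 0.2705
Iter 8: z = 0.1151 + -0.5168i, |z|^2 = 0.2803
Iter 9: z = 0.0392 + -0.4320i, |z|^2 = 0.1881
Iter 10: z = 0.1079 + -0.3468i, |z|^2 = 0.1319
Iter 11: z = 0.1844 + -0.3879i, |z|^2 = 0.1844
Iter 12: z = 0.1765 + -0.4560i, |z|^2 = 0.2391
Iter 13: z = 0.1162 + -0.4740i, |z|^2 = 0.2382
Iter 14: z = 0.0818 + -0.4232i, |z|^2 = 0.1858
Iter 15: z = 0.1206 + -0.3822i, |z|^2 = 0.1607
Iter 16: z = 0.1614 + -0.4052i, |z|^2 = 0.1903
Iter 17: z = 0.1549 + -0.4438i, |z|^2 = 0.2210
Iter 18: z = 0.1200 + -0.4505i, |z|^2 = 0.2173
Did not escape in 19 iterations → in set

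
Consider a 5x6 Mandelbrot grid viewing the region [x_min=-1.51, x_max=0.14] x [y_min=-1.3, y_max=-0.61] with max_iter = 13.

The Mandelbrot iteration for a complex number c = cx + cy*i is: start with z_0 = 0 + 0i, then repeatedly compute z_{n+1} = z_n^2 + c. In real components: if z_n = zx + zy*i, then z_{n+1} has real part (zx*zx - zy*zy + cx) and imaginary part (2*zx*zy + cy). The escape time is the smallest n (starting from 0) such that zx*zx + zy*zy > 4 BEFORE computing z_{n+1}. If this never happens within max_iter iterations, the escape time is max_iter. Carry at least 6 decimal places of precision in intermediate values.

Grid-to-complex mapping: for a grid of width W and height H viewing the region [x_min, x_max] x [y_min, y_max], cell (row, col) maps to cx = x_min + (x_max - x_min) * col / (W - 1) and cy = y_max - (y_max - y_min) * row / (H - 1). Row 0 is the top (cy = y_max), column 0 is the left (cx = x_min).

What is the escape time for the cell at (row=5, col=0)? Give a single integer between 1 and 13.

Answer: 2

Derivation:
z_0 = 0 + 0i, c = -1.5100 + -1.3000i
Iter 1: z = -1.5100 + -1.3000i, |z|^2 = 3.9701
Iter 2: z = -0.9199 + 2.6260i, |z|^2 = 7.7421
Escaped at iteration 2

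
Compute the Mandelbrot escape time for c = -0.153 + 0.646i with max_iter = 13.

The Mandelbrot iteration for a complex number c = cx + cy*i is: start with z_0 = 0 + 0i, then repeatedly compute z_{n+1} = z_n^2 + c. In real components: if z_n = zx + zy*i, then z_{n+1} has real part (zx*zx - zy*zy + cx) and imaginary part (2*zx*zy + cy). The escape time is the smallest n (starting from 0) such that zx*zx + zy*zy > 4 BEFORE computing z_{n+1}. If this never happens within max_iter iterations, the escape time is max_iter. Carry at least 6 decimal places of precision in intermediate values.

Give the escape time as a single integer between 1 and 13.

z_0 = 0 + 0i, c = -0.1530 + 0.6460i
Iter 1: z = -0.1530 + 0.6460i, |z|^2 = 0.4407
Iter 2: z = -0.5469 + 0.4483i, |z|^2 = 0.5001
Iter 3: z = -0.0549 + 0.1556i, |z|^2 = 0.0272
Iter 4: z = -0.1742 + 0.6289i, |z|^2 = 0.4259
Iter 5: z = -0.5182 + 0.4269i, |z|^2 = 0.4507
Iter 6: z = -0.0667 + 0.2036i, |z|^2 = 0.0459
Iter 7: z = -0.1900 + 0.6188i, |z|^2 = 0.4191
Iter 8: z = -0.4999 + 0.4108i, |z|^2 = 0.4187
Iter 9: z = -0.0719 + 0.2353i, |z|^2 = 0.0605
Iter 10: z = -0.2032 + 0.6122i, |z|^2 = 0.4160
Iter 11: z = -0.4865 + 0.3972i, |z|^2 = 0.3944
Iter 12: z = -0.0742 + 0.2595i, |z|^2 = 0.0729

Answer: 13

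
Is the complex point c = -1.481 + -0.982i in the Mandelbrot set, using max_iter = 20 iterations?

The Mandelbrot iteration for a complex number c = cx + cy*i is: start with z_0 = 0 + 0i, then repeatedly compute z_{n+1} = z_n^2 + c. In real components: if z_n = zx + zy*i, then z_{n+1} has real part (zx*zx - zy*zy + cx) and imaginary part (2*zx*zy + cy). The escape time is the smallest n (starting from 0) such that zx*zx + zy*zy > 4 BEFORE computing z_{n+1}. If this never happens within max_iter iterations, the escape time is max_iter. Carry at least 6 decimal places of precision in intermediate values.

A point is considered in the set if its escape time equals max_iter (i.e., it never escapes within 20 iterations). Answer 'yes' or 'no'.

Answer: no

Derivation:
z_0 = 0 + 0i, c = -1.4810 + -0.9820i
Iter 1: z = -1.4810 + -0.9820i, |z|^2 = 3.1577
Iter 2: z = -0.2520 + 1.9267i, |z|^2 = 3.7756
Iter 3: z = -5.1296 + -1.9529i, |z|^2 = 30.1269
Escaped at iteration 3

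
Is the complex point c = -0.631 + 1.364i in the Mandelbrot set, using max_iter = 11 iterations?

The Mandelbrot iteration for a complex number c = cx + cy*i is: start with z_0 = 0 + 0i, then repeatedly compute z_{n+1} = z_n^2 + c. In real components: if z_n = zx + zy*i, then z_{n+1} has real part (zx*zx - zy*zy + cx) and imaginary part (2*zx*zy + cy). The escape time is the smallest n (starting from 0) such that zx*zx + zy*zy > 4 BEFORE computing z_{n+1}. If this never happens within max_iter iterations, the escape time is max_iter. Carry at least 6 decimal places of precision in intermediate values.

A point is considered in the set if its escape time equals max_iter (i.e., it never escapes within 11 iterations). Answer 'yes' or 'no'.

Answer: no

Derivation:
z_0 = 0 + 0i, c = -0.6310 + 1.3640i
Iter 1: z = -0.6310 + 1.3640i, |z|^2 = 2.2587
Iter 2: z = -2.0933 + -0.3574i, |z|^2 = 4.5098
Escaped at iteration 2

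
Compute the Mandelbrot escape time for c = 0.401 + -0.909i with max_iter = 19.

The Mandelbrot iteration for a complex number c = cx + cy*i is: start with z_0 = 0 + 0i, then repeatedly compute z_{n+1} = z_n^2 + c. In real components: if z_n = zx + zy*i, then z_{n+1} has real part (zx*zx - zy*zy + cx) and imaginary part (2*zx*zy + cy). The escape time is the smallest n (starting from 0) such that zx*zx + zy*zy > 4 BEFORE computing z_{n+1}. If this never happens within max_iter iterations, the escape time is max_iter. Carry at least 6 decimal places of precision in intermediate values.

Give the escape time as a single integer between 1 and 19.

z_0 = 0 + 0i, c = 0.4010 + -0.9090i
Iter 1: z = 0.4010 + -0.9090i, |z|^2 = 0.9871
Iter 2: z = -0.2645 + -1.6380i, |z|^2 = 2.7531
Iter 3: z = -2.2122 + -0.0426i, |z|^2 = 4.8954
Escaped at iteration 3

Answer: 3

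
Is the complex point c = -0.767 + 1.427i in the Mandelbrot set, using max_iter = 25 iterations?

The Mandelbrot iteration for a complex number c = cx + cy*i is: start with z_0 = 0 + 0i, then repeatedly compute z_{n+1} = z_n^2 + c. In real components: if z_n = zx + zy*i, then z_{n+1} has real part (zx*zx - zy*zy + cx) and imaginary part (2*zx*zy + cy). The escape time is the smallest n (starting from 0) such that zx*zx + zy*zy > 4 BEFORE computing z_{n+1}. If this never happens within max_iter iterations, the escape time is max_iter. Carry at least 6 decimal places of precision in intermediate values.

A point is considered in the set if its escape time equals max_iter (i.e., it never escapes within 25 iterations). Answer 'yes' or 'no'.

Answer: no

Derivation:
z_0 = 0 + 0i, c = -0.7670 + 1.4270i
Iter 1: z = -0.7670 + 1.4270i, |z|^2 = 2.6246
Iter 2: z = -2.2150 + -0.7620i, |z|^2 = 5.4871
Escaped at iteration 2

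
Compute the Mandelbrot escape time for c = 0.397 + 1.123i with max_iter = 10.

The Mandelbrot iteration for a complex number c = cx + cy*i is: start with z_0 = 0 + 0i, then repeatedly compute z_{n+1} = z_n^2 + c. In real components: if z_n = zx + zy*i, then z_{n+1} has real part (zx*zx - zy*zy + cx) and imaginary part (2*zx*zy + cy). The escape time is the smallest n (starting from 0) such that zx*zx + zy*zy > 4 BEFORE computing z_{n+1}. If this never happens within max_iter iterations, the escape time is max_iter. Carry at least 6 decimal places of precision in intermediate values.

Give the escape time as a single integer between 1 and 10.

Answer: 2

Derivation:
z_0 = 0 + 0i, c = 0.3970 + 1.1230i
Iter 1: z = 0.3970 + 1.1230i, |z|^2 = 1.4187
Iter 2: z = -0.7065 + 2.0147i, |z|^2 = 4.5580
Escaped at iteration 2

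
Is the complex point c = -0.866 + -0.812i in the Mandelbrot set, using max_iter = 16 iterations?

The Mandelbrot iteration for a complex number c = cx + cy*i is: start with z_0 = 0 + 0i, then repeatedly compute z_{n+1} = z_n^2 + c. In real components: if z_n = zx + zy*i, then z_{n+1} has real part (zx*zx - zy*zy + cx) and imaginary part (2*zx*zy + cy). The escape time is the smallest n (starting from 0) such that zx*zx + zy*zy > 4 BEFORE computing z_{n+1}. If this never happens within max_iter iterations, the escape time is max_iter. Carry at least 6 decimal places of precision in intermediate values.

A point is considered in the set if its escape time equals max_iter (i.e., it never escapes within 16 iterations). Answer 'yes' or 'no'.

z_0 = 0 + 0i, c = -0.8660 + -0.8120i
Iter 1: z = -0.8660 + -0.8120i, |z|^2 = 1.4093
Iter 2: z = -0.7754 + 0.5944i, |z|^2 = 0.9545
Iter 3: z = -0.6181 + -1.7338i, |z|^2 = 3.3879
Iter 4: z = -3.4899 + 1.3312i, |z|^2 = 13.9514
Escaped at iteration 4

Answer: no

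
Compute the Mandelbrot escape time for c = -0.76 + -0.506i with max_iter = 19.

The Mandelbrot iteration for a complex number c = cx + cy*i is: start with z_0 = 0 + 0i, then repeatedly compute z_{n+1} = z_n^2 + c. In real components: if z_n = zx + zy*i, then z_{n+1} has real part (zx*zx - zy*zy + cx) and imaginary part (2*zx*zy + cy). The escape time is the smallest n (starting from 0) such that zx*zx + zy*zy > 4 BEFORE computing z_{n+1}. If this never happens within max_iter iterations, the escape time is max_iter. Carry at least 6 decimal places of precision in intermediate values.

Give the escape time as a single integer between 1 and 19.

z_0 = 0 + 0i, c = -0.7600 + -0.5060i
Iter 1: z = -0.7600 + -0.5060i, |z|^2 = 0.8336
Iter 2: z = -0.4384 + 0.2631i, |z|^2 = 0.2615
Iter 3: z = -0.6370 + -0.7367i, |z|^2 = 0.9485
Iter 4: z = -0.8970 + 0.4326i, |z|^2 = 0.9917
Iter 5: z = -0.1426 + -1.2821i, |z|^2 = 1.6640
Iter 6: z = -2.3834 + -0.1405i, |z|^2 = 5.7001
Escaped at iteration 6

Answer: 6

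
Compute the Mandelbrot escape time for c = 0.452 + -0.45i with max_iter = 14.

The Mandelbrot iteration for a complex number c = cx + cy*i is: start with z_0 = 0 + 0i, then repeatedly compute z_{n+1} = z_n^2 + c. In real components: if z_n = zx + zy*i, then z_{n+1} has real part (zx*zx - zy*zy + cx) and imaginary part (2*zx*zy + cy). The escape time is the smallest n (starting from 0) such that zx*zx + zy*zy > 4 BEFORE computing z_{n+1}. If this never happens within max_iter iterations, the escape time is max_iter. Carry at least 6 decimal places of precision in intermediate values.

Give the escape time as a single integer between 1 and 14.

Answer: 6

Derivation:
z_0 = 0 + 0i, c = 0.4520 + -0.4500i
Iter 1: z = 0.4520 + -0.4500i, |z|^2 = 0.4068
Iter 2: z = 0.4538 + -0.8568i, |z|^2 = 0.9400
Iter 3: z = -0.0762 + -1.2276i, |z|^2 = 1.5129
Iter 4: z = -1.0493 + -0.2630i, |z|^2 = 1.1702
Iter 5: z = 1.4839 + 0.1019i, |z|^2 = 2.2122
Iter 6: z = 2.6435 + -0.1476i, |z|^2 = 7.0096
Escaped at iteration 6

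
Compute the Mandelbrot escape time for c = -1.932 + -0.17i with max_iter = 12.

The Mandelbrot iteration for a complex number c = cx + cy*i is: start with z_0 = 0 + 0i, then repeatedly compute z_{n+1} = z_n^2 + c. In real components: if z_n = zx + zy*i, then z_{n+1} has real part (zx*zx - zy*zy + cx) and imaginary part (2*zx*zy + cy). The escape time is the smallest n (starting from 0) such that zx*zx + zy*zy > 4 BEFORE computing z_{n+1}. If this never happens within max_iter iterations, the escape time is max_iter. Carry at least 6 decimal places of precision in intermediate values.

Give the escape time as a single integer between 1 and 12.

z_0 = 0 + 0i, c = -1.9320 + -0.1700i
Iter 1: z = -1.9320 + -0.1700i, |z|^2 = 3.7615
Iter 2: z = 1.7717 + 0.4869i, |z|^2 = 3.3761
Iter 3: z = 0.9700 + 1.5552i, |z|^2 = 3.3596
Iter 4: z = -3.4099 + 2.8470i, |z|^2 = 19.7332
Escaped at iteration 4

Answer: 4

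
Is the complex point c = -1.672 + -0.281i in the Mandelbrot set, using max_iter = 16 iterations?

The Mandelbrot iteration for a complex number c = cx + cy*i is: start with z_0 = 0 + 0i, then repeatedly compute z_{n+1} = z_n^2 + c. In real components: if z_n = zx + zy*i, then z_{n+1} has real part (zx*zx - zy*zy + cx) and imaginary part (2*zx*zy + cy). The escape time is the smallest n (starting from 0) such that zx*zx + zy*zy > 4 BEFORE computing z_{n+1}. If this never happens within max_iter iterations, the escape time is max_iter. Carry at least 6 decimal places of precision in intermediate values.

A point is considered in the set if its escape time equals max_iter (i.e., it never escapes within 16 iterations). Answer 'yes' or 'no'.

z_0 = 0 + 0i, c = -1.6720 + -0.2810i
Iter 1: z = -1.6720 + -0.2810i, |z|^2 = 2.8745
Iter 2: z = 1.0446 + 0.6587i, |z|^2 = 1.5251
Iter 3: z = -1.0146 + 1.0951i, |z|^2 = 2.2287
Iter 4: z = -1.8419 + -2.5032i, |z|^2 = 9.6584
Escaped at iteration 4

Answer: no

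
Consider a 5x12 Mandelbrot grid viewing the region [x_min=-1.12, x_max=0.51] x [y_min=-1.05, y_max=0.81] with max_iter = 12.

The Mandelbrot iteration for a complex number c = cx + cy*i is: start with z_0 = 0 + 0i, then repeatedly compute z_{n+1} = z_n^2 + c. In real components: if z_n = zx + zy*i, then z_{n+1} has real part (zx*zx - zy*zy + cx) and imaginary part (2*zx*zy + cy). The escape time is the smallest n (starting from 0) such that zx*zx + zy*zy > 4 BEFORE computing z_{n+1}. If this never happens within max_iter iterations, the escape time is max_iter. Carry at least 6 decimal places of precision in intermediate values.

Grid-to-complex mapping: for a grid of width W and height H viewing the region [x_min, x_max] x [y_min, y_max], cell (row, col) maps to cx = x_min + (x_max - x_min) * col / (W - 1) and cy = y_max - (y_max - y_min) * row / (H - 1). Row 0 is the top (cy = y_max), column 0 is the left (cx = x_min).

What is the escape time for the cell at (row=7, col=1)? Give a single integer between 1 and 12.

Answer: 12

Derivation:
z_0 = 0 + 0i, c = -0.7125 + -0.3736i
Iter 1: z = -0.7125 + -0.3736i, |z|^2 = 0.6473
Iter 2: z = -0.3444 + 0.1588i, |z|^2 = 0.1439
Iter 3: z = -0.6191 + -0.4830i, |z|^2 = 0.6166
Iter 4: z = -0.5626 + 0.2244i, |z|^2 = 0.3668
Iter 5: z = -0.4464 + -0.6261i, |z|^2 = 0.5913
Iter 6: z = -0.9053 + 0.1854i, |z|^2 = 0.8539
Iter 7: z = 0.0727 + -0.7093i, |z|^2 = 0.5083
Iter 8: z = -1.2103 + -0.4768i, |z|^2 = 1.6920
Iter 9: z = 0.5249 + 0.7804i, |z|^2 = 0.8845
Iter 10: z = -1.0460 + 0.4456i, |z|^2 = 1.2927
Iter 11: z = 0.1830 + -1.3059i, |z|^2 = 1.7388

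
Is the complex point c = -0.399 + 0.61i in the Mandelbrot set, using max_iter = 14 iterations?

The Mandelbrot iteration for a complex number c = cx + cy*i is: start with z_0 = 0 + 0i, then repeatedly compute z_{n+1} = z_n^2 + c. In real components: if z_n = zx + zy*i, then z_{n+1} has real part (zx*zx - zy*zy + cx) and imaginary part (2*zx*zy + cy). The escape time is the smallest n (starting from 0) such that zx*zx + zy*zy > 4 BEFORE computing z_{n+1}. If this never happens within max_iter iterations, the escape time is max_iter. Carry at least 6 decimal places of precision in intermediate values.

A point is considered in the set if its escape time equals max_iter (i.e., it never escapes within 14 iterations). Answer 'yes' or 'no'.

Answer: yes

Derivation:
z_0 = 0 + 0i, c = -0.3990 + 0.6100i
Iter 1: z = -0.3990 + 0.6100i, |z|^2 = 0.5313
Iter 2: z = -0.6119 + 0.1232i, |z|^2 = 0.3896
Iter 3: z = -0.0398 + 0.4592i, |z|^2 = 0.2124
Iter 4: z = -0.6083 + 0.5735i, |z|^2 = 0.6989
Iter 5: z = -0.3579 + -0.0877i, |z|^2 = 0.1358
Iter 6: z = -0.2786 + 0.6728i, |z|^2 = 0.5302
Iter 7: z = -0.7740 + 0.2351i, |z|^2 = 0.6543
Iter 8: z = 0.1448 + 0.2461i, |z|^2 = 0.0815
Iter 9: z = -0.4386 + 0.6812i, |z|^2 = 0.6564
Iter 10: z = -0.6707 + 0.0124i, |z|^2 = 0.4500
Iter 11: z = 0.0507 + 0.5933i, |z|^2 = 0.3546
Iter 12: z = -0.7485 + 0.6702i, |z|^2 = 1.0093
Iter 13: z = -0.2880 + -0.3932i, |z|^2 = 0.2375
Did not escape in 14 iterations → in set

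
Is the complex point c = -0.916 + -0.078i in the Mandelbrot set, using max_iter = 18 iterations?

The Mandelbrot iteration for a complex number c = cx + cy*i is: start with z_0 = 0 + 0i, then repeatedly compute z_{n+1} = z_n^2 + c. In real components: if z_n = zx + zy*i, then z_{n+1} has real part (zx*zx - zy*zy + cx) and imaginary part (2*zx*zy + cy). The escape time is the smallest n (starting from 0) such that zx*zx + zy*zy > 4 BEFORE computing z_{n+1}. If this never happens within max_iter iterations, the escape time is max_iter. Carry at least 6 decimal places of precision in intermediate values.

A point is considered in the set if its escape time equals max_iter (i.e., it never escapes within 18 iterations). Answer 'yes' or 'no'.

Answer: yes

Derivation:
z_0 = 0 + 0i, c = -0.9160 + -0.0780i
Iter 1: z = -0.9160 + -0.0780i, |z|^2 = 0.8451
Iter 2: z = -0.0830 + 0.0649i, |z|^2 = 0.0111
Iter 3: z = -0.9133 + -0.0888i, |z|^2 = 0.8420
Iter 4: z = -0.0897 + 0.0842i, |z|^2 = 0.0151
Iter 5: z = -0.9150 + -0.0931i, |z|^2 = 0.8460
Iter 6: z = -0.0874 + 0.0924i, |z|^2 = 0.0162
Iter 7: z = -0.9169 + -0.0941i, |z|^2 = 0.8496
Iter 8: z = -0.0842 + 0.0946i, |z|^2 = 0.0160
Iter 9: z = -0.9179 + -0.0939i, |z|^2 = 0.8513
Iter 10: z = -0.0823 + 0.0944i, |z|^2 = 0.0157
Iter 11: z = -0.9181 + -0.0935i, |z|^2 = 0.8517
Iter 12: z = -0.0818 + 0.0938i, |z|^2 = 0.0155
Iter 13: z = -0.9181 + -0.0933i, |z|^2 = 0.8516
Iter 14: z = -0.0818 + 0.0934i, |z|^2 = 0.0154
Iter 15: z = -0.9180 + -0.0933i, |z|^2 = 0.8515
Iter 16: z = -0.0819 + 0.0933i, |z|^2 = 0.0154
Iter 17: z = -0.9180 + -0.0933i, |z|^2 = 0.8514
Did not escape in 18 iterations → in set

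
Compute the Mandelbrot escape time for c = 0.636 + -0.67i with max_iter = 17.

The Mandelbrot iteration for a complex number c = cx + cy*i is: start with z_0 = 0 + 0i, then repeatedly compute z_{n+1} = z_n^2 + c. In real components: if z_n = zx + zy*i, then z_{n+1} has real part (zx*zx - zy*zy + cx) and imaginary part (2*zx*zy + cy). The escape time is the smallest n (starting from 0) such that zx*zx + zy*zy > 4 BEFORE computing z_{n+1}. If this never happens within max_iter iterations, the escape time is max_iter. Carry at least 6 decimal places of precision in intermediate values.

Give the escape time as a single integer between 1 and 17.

Answer: 3

Derivation:
z_0 = 0 + 0i, c = 0.6360 + -0.6700i
Iter 1: z = 0.6360 + -0.6700i, |z|^2 = 0.8534
Iter 2: z = 0.5916 + -1.5222i, |z|^2 = 2.6672
Iter 3: z = -1.3312 + -2.4711i, |z|^2 = 7.8785
Escaped at iteration 3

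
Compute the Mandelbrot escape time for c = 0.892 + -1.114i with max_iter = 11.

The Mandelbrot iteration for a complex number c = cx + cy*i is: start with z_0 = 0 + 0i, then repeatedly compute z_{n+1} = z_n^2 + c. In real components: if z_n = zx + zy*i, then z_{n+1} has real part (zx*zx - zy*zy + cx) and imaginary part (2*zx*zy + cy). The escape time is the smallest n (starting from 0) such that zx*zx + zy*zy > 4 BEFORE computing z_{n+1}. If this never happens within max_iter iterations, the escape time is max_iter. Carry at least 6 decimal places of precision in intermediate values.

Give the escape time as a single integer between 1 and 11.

z_0 = 0 + 0i, c = 0.8920 + -1.1140i
Iter 1: z = 0.8920 + -1.1140i, |z|^2 = 2.0367
Iter 2: z = 0.4467 + -3.1014i, |z|^2 = 9.8180
Escaped at iteration 2

Answer: 2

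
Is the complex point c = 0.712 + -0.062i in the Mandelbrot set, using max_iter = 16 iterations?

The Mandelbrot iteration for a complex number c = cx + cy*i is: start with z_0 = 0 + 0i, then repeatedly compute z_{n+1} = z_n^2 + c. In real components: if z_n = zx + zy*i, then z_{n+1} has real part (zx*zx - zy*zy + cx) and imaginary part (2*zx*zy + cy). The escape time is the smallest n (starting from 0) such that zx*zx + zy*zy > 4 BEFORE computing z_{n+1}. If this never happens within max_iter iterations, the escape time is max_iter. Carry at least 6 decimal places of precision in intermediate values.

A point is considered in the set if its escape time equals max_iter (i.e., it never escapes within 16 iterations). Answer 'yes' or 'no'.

z_0 = 0 + 0i, c = 0.7120 + -0.0620i
Iter 1: z = 0.7120 + -0.0620i, |z|^2 = 0.5108
Iter 2: z = 1.2151 + -0.1503i, |z|^2 = 1.4991
Iter 3: z = 2.1659 + -0.4272i, |z|^2 = 4.8736
Escaped at iteration 3

Answer: no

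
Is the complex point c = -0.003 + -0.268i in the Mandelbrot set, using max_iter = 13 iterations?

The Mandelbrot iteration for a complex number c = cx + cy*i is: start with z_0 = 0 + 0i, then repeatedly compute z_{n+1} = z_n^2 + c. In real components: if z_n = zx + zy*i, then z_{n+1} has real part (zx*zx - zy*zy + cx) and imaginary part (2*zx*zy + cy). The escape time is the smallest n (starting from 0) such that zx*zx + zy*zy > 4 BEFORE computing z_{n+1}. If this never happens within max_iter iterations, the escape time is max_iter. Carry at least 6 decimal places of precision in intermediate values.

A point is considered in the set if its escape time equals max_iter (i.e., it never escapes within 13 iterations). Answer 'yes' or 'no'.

Answer: yes

Derivation:
z_0 = 0 + 0i, c = -0.0030 + -0.2680i
Iter 1: z = -0.0030 + -0.2680i, |z|^2 = 0.0718
Iter 2: z = -0.0748 + -0.2664i, |z|^2 = 0.0766
Iter 3: z = -0.0684 + -0.2281i, |z|^2 = 0.0567
Iter 4: z = -0.0504 + -0.2368i, |z|^2 = 0.0586
Iter 5: z = -0.0565 + -0.2441i, |z|^2 = 0.0628
Iter 6: z = -0.0594 + -0.2404i, |z|^2 = 0.0613
Iter 7: z = -0.0573 + -0.2394i, |z|^2 = 0.0606
Iter 8: z = -0.0571 + -0.2406i, |z|^2 = 0.0611
Iter 9: z = -0.0576 + -0.2405i, |z|^2 = 0.0612
Iter 10: z = -0.0575 + -0.2403i, |z|^2 = 0.0610
Iter 11: z = -0.0574 + -0.2403i, |z|^2 = 0.0611
Iter 12: z = -0.0575 + -0.2404i, |z|^2 = 0.0611
Did not escape in 13 iterations → in set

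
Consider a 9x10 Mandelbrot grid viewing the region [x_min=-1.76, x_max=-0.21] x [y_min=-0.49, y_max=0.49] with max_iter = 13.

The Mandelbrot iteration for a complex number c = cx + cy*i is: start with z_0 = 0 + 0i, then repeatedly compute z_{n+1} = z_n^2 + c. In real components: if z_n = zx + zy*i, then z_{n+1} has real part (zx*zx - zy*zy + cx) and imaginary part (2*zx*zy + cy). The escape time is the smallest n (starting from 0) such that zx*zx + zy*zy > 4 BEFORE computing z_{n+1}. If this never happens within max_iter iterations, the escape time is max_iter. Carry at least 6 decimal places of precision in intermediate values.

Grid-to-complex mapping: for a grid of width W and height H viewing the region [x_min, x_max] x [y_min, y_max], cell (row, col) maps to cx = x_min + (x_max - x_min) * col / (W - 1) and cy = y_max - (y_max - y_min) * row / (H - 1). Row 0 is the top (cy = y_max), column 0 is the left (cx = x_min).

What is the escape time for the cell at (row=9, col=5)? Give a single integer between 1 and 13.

z_0 = 0 + 0i, c = -0.7913 + -0.4900i
Iter 1: z = -0.7913 + -0.4900i, |z|^2 = 0.8662
Iter 2: z = -0.4053 + 0.2854i, |z|^2 = 0.2457
Iter 3: z = -0.7085 + -0.7214i, |z|^2 = 1.0223
Iter 4: z = -0.8097 + 0.5321i, |z|^2 = 0.9387
Iter 5: z = -0.4188 + -1.3517i, |z|^2 = 2.0024
Iter 6: z = -2.4428 + 0.6422i, |z|^2 = 6.3799
Escaped at iteration 6

Answer: 6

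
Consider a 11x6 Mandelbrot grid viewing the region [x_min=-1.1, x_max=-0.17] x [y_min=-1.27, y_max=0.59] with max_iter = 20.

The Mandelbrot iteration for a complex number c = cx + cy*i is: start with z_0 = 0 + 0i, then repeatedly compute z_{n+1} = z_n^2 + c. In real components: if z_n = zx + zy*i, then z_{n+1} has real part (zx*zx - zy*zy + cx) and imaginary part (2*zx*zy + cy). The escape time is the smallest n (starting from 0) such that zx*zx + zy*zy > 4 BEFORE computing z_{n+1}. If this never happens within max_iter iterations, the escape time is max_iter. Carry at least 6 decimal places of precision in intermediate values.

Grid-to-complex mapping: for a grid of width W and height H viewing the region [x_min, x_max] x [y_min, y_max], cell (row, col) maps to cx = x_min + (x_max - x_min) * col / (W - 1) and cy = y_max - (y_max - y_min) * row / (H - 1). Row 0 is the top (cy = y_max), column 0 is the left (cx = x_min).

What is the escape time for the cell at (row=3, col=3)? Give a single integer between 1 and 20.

Answer: 6

Derivation:
z_0 = 0 + 0i, c = -0.8210 + -0.5260i
Iter 1: z = -0.8210 + -0.5260i, |z|^2 = 0.9507
Iter 2: z = -0.4236 + 0.3377i, |z|^2 = 0.2935
Iter 3: z = -0.7556 + -0.8121i, |z|^2 = 1.2304
Iter 4: z = -0.9096 + 0.7012i, |z|^2 = 1.3192
Iter 5: z = -0.4853 + -1.8017i, |z|^2 = 3.4817
Iter 6: z = -3.8318 + 1.2226i, |z|^2 = 16.1770
Escaped at iteration 6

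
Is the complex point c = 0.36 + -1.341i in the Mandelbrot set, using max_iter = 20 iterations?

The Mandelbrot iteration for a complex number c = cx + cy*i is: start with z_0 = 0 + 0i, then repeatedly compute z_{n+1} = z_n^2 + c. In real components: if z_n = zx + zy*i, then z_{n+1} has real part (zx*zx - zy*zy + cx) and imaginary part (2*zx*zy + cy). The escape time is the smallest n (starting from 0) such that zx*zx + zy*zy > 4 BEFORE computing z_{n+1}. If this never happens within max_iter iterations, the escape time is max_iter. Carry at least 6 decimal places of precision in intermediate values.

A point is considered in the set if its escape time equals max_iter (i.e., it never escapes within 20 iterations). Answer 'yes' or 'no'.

z_0 = 0 + 0i, c = 0.3600 + -1.3410i
Iter 1: z = 0.3600 + -1.3410i, |z|^2 = 1.9279
Iter 2: z = -1.3087 + -2.3065i, |z|^2 = 7.0327
Escaped at iteration 2

Answer: no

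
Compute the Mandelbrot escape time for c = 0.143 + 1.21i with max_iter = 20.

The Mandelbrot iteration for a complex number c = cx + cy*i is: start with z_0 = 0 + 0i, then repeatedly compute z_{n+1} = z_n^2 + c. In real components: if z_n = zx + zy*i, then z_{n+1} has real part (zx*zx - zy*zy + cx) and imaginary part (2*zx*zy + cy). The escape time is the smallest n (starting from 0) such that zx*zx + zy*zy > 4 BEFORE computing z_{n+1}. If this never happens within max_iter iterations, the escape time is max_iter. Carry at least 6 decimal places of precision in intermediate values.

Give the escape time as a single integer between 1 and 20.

Answer: 2

Derivation:
z_0 = 0 + 0i, c = 0.1430 + 1.2100i
Iter 1: z = 0.1430 + 1.2100i, |z|^2 = 1.4845
Iter 2: z = -1.3007 + 1.5561i, |z|^2 = 4.1130
Escaped at iteration 2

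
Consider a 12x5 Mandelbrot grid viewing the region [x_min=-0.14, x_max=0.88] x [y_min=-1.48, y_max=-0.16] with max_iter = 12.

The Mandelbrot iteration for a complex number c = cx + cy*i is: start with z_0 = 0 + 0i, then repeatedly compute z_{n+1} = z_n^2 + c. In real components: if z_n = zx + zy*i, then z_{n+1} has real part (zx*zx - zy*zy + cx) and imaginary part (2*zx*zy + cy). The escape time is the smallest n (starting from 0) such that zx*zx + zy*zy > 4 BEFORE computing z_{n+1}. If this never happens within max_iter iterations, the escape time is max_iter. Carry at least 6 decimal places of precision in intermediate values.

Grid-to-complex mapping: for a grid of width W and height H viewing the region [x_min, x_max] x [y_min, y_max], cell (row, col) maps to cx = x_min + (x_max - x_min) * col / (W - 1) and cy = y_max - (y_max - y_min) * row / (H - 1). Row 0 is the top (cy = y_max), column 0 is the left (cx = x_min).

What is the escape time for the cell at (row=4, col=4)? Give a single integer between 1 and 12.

Answer: 2

Derivation:
z_0 = 0 + 0i, c = 0.2309 + -1.4800i
Iter 1: z = 0.2309 + -1.4800i, |z|^2 = 2.2437
Iter 2: z = -1.9062 + -2.1635i, |z|^2 = 8.3142
Escaped at iteration 2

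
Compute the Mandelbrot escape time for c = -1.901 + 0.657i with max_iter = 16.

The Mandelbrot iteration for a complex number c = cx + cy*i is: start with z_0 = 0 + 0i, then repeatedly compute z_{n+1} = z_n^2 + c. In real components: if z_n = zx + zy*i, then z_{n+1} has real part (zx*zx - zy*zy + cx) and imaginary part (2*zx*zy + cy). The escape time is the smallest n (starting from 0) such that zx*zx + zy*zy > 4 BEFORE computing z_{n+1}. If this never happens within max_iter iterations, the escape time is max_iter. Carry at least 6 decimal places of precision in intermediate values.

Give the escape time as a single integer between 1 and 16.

z_0 = 0 + 0i, c = -1.9010 + 0.6570i
Iter 1: z = -1.9010 + 0.6570i, |z|^2 = 4.0454
Escaped at iteration 1

Answer: 1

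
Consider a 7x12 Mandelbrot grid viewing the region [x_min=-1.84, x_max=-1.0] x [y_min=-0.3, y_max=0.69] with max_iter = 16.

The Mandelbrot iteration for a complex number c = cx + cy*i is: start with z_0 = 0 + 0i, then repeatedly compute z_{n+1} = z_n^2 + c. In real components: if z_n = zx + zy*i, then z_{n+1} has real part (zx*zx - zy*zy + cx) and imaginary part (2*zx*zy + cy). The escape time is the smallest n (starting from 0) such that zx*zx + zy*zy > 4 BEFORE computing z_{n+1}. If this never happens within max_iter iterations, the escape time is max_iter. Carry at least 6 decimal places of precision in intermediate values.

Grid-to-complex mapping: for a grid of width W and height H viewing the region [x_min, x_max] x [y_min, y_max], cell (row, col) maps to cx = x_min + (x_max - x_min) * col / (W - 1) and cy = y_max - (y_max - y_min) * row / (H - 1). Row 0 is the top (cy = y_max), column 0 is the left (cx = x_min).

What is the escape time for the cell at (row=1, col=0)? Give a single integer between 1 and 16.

z_0 = 0 + 0i, c = -1.8400 + 0.6000i
Iter 1: z = -1.8400 + 0.6000i, |z|^2 = 3.7456
Iter 2: z = 1.1856 + -1.6080i, |z|^2 = 3.9913
Iter 3: z = -3.0200 + -3.2129i, |z|^2 = 19.4432
Escaped at iteration 3

Answer: 3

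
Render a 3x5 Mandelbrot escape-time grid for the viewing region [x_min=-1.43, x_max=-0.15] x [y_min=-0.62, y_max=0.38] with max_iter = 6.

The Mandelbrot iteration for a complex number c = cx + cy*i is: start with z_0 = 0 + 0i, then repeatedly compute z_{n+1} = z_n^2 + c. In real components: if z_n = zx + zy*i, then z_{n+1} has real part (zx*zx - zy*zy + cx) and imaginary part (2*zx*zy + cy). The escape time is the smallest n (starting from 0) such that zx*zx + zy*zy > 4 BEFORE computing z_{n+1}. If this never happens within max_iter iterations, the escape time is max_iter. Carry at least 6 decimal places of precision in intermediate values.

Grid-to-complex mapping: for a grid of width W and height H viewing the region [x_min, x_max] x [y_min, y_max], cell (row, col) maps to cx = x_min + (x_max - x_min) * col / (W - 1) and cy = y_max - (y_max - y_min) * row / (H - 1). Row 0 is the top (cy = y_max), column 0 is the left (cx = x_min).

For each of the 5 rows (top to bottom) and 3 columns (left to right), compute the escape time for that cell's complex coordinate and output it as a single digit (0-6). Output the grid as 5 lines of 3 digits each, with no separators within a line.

(row=0, col=0): c = -1.4300 + 0.3800i → escape time 5
(row=0, col=1): c = -0.7900 + 0.3800i → escape time 6
(row=0, col=2): c = -0.1500 + 0.3800i → escape time 6
(row=1, col=0): c = -1.4300 + 0.1300i → escape time 6
(row=1, col=1): c = -0.7900 + 0.1300i → escape time 6
(row=1, col=2): c = -0.1500 + 0.1300i → escape time 6
(row=2, col=0): c = -1.4300 + -0.1200i → escape time 6
(row=2, col=1): c = -0.7900 + -0.1200i → escape time 6
(row=2, col=2): c = -0.1500 + -0.1200i → escape time 6
(row=3, col=0): c = -1.4300 + -0.3700i → escape time 5
(row=3, col=1): c = -0.7900 + -0.3700i → escape time 6
(row=3, col=2): c = -0.1500 + -0.3700i → escape time 6
(row=4, col=0): c = -1.4300 + -0.6200i → escape time 3
(row=4, col=1): c = -0.7900 + -0.6200i → escape time 5
(row=4, col=2): c = -0.1500 + -0.6200i → escape time 6

Answer: 566
666
666
566
356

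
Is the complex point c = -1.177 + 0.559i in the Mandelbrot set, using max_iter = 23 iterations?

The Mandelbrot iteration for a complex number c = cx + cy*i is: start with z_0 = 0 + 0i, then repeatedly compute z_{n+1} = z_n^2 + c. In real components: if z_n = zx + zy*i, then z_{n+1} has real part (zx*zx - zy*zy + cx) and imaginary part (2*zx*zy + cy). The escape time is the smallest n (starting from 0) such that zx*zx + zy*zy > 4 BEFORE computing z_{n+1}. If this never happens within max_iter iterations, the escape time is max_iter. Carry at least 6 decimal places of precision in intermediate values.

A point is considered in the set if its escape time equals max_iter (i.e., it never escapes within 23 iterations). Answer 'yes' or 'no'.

z_0 = 0 + 0i, c = -1.1770 + 0.5590i
Iter 1: z = -1.1770 + 0.5590i, |z|^2 = 1.6978
Iter 2: z = -0.1042 + -0.7569i, |z|^2 = 0.5837
Iter 3: z = -1.7390 + 0.7167i, |z|^2 = 3.5378
Iter 4: z = 1.3336 + -1.9336i, |z|^2 = 5.5173
Escaped at iteration 4

Answer: no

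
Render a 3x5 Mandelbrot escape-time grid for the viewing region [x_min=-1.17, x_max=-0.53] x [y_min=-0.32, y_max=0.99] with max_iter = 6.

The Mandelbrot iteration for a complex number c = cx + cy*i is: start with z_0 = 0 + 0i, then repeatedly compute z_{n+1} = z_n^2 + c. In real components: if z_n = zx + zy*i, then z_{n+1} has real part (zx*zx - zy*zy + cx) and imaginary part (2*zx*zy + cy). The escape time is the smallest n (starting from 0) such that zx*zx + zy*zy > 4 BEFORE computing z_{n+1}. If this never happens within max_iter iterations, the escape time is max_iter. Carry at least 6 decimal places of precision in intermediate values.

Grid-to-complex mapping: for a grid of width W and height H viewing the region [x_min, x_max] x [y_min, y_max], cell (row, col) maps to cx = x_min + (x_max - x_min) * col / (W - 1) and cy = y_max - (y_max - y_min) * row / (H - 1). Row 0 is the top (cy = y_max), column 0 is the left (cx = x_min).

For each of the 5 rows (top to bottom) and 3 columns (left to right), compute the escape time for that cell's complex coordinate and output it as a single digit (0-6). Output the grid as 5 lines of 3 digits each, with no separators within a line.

(row=0, col=0): c = -1.1700 + 0.9900i → escape time 3
(row=0, col=1): c = -0.8500 + 0.9900i → escape time 3
(row=0, col=2): c = -0.5300 + 0.9900i → escape time 4
(row=1, col=0): c = -1.1700 + 0.6625i → escape time 3
(row=1, col=1): c = -0.8500 + 0.6625i → escape time 4
(row=1, col=2): c = -0.5300 + 0.6625i → escape time 6
(row=2, col=0): c = -1.1700 + 0.3350i → escape time 6
(row=2, col=1): c = -0.8500 + 0.3350i → escape time 6
(row=2, col=2): c = -0.5300 + 0.3350i → escape time 6
(row=3, col=0): c = -1.1700 + 0.0075i → escape time 6
(row=3, col=1): c = -0.8500 + 0.0075i → escape time 6
(row=3, col=2): c = -0.5300 + 0.0075i → escape time 6
(row=4, col=0): c = -1.1700 + -0.3200i → escape time 6
(row=4, col=1): c = -0.8500 + -0.3200i → escape time 6
(row=4, col=2): c = -0.5300 + -0.3200i → escape time 6

Answer: 334
346
666
666
666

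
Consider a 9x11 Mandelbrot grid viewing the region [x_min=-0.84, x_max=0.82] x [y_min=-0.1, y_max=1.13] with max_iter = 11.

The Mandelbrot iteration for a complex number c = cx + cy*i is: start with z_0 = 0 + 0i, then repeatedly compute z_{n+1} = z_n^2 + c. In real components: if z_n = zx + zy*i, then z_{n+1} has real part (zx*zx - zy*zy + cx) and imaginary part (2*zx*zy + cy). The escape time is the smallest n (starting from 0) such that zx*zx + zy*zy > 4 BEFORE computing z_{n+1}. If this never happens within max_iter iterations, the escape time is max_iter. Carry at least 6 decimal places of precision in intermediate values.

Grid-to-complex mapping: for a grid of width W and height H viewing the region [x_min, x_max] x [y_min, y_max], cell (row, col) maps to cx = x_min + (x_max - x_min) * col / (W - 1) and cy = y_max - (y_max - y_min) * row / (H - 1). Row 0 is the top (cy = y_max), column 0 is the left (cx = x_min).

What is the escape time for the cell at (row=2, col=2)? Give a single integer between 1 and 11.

z_0 = 0 + 0i, c = -0.4250 + 0.8840i
Iter 1: z = -0.4250 + 0.8840i, |z|^2 = 0.9621
Iter 2: z = -1.0258 + 0.1326i, |z|^2 = 1.0699
Iter 3: z = 0.6097 + 0.6119i, |z|^2 = 0.7463
Iter 4: z = -0.4277 + 1.6303i, |z|^2 = 2.8407
Iter 5: z = -2.8999 + -0.5105i, |z|^2 = 8.6698
Escaped at iteration 5

Answer: 5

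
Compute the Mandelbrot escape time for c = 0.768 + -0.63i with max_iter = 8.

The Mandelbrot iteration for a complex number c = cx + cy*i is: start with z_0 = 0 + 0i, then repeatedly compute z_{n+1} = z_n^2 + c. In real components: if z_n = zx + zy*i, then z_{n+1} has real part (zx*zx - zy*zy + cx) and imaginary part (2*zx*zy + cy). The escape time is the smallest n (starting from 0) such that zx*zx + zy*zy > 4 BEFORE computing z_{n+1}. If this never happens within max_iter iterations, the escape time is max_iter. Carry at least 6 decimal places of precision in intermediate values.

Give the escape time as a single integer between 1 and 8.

Answer: 3

Derivation:
z_0 = 0 + 0i, c = 0.7680 + -0.6300i
Iter 1: z = 0.7680 + -0.6300i, |z|^2 = 0.9867
Iter 2: z = 0.9609 + -1.5977i, |z|^2 = 3.4760
Iter 3: z = -0.8612 + -3.7005i, |z|^2 = 14.4354
Escaped at iteration 3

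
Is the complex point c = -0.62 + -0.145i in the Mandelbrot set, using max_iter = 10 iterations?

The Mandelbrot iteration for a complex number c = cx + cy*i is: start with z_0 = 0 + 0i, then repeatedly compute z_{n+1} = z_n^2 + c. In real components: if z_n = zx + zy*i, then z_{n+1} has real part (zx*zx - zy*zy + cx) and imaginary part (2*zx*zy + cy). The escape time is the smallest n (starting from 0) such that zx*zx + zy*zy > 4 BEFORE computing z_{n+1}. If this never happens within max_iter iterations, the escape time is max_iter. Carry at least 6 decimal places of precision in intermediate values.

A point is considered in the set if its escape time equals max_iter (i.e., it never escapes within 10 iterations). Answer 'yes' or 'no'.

z_0 = 0 + 0i, c = -0.6200 + -0.1450i
Iter 1: z = -0.6200 + -0.1450i, |z|^2 = 0.4054
Iter 2: z = -0.2566 + 0.0348i, |z|^2 = 0.0671
Iter 3: z = -0.5554 + -0.1629i, |z|^2 = 0.3349
Iter 4: z = -0.3381 + 0.0359i, |z|^2 = 0.1156
Iter 5: z = -0.5070 + -0.1693i, |z|^2 = 0.2857
Iter 6: z = -0.3916 + 0.0266i, |z|^2 = 0.1541
Iter 7: z = -0.4673 + -0.1659i, |z|^2 = 0.2459
Iter 8: z = -0.4291 + 0.0100i, |z|^2 = 0.1842
Iter 9: z = -0.4360 + -0.1536i, |z|^2 = 0.2137
Did not escape in 10 iterations → in set

Answer: yes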